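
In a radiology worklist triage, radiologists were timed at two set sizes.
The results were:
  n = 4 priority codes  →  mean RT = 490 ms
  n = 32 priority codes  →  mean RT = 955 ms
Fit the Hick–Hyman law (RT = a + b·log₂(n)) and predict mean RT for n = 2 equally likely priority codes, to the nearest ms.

RT is linear in log₂ n, so two points fix the line:
  b = (955 − 490) / (log₂ 32 − log₂ 4) = 465 / (5 − 2) = 155 ms/bit
  a = 490 − 155 × 2 = 180 ms
Then RT(2) = 180 + 155 × log₂ 2 = 180 + 155 × 1 ≈ 335.000 ms.

335 ms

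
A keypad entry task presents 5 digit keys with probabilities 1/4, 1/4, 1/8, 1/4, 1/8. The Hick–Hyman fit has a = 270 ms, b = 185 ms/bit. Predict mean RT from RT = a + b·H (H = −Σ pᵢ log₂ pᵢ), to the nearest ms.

Each term −pᵢ log₂ pᵢ: 0.25·2 + 0.25·2 + 0.125·3 + 0.25·2 + 0.125·3; summed, H = 2.250 bits.
Mean RT = a + bH = 270 + 185·2.250 = 686.25 ms.

686 ms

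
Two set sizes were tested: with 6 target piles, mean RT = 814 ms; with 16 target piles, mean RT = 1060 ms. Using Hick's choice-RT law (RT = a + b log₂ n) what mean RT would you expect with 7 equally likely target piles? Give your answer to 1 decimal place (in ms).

852.7 ms

With log₂ n on the abscissa the relation is linear; from the two conditions:
  b = (1060 − 814) / (log₂ 16 − log₂ 6) = 246 / (4 − 2.5850) = 173.847 ms/bit
  a = 814 − 173.847 × 2.5850 = 364.612 ms
Then RT(7) = 364.612 + 173.847 × log₂ 7 = 364.612 + 173.847 × 2.8074 ≈ 852.662 ms.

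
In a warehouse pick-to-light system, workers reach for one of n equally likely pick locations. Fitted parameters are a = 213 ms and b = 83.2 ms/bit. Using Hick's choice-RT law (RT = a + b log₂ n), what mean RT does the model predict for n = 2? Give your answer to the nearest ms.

log₂(2) = 1 bits, so RT = 213 + 83.2 × 1 ≈ 296.200 ms.

296 ms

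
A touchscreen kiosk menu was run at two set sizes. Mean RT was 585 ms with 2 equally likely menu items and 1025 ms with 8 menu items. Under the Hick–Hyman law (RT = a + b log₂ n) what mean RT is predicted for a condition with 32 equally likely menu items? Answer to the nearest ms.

Solve the two-equation system in a and b:
  b = (1025 − 585) / (log₂ 8 − log₂ 2) = 440 / (3 − 1) = 220 ms/bit
  a = 585 − 220 × 1 = 365 ms
Then RT(32) = 365 + 220 × log₂ 32 = 365 + 220 × 5 ≈ 1465.000 ms.

1465 ms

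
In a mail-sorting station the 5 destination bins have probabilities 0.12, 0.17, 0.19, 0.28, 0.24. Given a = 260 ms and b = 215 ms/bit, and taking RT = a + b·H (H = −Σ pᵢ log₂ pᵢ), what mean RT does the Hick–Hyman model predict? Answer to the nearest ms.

747 ms

Entropy contributions −pᵢ log₂ pᵢ: 0.3671, 0.4346, 0.4552, 0.5142, 0.4941; sum H = 2.2652 bits.
RT = a + bH = 260 + 215·2.2652 = 747.03 ms.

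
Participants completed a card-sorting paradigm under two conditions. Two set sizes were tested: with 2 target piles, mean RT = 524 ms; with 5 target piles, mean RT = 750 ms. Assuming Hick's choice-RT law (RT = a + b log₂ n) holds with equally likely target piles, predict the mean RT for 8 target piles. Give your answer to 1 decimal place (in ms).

RT is linear in log₂ n, so two points fix the line:
  b = (750 − 524) / (log₂ 5 − log₂ 2) = 226 / (2.3219 − 1) = 170.962 ms/bit
  a = 524 − 170.962 × 1 = 353.038 ms
Then RT(8) = 353.038 + 170.962 × log₂ 8 = 353.038 + 170.962 × 3 ≈ 865.925 ms.

865.9 ms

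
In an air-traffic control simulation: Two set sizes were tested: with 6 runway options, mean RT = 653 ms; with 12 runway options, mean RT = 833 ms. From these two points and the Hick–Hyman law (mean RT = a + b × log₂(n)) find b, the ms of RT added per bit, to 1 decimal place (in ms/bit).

Slope: b = (833 − 653) / (log₂ 12 − log₂ 6) = 180/1.0000 = 180.000 ms/bit.

180.0 ms/bit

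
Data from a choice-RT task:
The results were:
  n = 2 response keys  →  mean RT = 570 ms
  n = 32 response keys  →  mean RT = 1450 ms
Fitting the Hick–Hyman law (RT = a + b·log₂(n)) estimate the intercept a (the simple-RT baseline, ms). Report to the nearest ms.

350 ms

The slope on a log₂ axis is (1450 − 570) / (5 − 1) = 220 ms/bit.
Intercept: a = 570 − 220·log₂(2) = 350.000 ms.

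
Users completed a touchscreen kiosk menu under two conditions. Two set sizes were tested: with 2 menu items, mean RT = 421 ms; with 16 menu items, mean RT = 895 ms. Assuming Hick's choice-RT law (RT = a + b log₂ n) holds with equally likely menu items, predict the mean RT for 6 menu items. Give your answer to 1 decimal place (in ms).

With log₂ n on the abscissa the relation is linear; from the two conditions:
  b = (895 − 421) / (log₂ 16 − log₂ 2) = 474 / (4 − 1) = 158.000 ms/bit
  a = 421 − 158.000 × 1 = 263.000 ms
Then RT(6) = 263.000 + 158.000 × log₂ 6 = 263.000 + 158.000 × 2.5850 ≈ 671.424 ms.

671.4 ms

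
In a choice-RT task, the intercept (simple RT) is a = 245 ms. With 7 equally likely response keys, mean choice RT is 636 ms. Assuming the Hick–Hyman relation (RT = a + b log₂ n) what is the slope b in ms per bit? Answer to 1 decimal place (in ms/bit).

139.3 ms/bit

b = (636 − 245) / log₂(7) = 391 / 2.8074 = 139.277 ms/bit.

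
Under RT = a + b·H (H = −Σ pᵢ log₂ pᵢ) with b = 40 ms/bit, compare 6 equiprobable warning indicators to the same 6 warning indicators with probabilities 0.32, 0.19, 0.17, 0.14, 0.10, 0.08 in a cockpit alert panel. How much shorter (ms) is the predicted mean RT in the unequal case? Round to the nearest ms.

6 ms

The RT saving is b·ΔH. Equiprobable H₀ = log₂(6) = 2.5850 bits; with the given probabilities H = 2.4367 bits.
b·(H₀ − H) = 40 × (2.5850 − 2.4367) = 5.93 ms.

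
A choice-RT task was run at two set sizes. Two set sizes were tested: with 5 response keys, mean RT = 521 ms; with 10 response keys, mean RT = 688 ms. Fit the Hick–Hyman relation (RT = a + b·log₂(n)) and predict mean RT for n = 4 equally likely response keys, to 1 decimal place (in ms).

467.2 ms

Fit slope and intercept:
  b = (688 − 521) / (log₂ 10 − log₂ 5) = 167 / (3.3219 − 2.3219) = 167.000 ms/bit
  a = 521 − 167.000 × 2.3219 = 133.238 ms
Then RT(4) = 133.238 + 167.000 × log₂ 4 = 133.238 + 167.000 × 2 ≈ 467.238 ms.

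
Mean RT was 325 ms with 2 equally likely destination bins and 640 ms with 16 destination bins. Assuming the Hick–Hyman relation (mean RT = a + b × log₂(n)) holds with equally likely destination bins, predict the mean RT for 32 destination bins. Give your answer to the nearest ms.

RT is linear in log₂ n, so two points fix the line:
  b = (640 − 325) / (log₂ 16 − log₂ 2) = 315 / (4 − 1) = 105 ms/bit
  a = 325 − 105 × 1 = 220 ms
Then RT(32) = 220 + 105 × log₂ 32 = 220 + 105 × 5 ≈ 745.000 ms.

745 ms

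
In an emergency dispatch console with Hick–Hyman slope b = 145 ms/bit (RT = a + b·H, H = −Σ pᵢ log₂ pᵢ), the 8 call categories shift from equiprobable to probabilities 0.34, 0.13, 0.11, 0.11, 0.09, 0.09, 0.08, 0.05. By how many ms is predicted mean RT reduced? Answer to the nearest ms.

Equiprobable entropy H₀ = log₂ 8 = 3.0000 bits.
Skewed entropy H = −Σ pᵢ log₂ pᵢ = 2.7453 bits.
ΔRT = b·(H₀ − H) = 145 × 0.2547 = 36.93 ms.

37 ms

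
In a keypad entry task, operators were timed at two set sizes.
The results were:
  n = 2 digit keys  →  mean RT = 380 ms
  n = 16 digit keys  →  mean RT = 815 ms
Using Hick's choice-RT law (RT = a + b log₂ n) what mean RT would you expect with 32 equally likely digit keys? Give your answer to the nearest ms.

960 ms

Fit slope and intercept:
  b = (815 − 380) / (log₂ 16 − log₂ 2) = 435 / (4 − 1) = 145 ms/bit
  a = 380 − 145 × 1 = 235 ms
Then RT(32) = 235 + 145 × log₂ 32 = 235 + 145 × 5 ≈ 960.000 ms.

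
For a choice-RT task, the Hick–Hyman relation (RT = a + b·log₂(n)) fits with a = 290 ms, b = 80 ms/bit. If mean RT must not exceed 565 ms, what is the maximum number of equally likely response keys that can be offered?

Information budget: (565 − 290)/80 = 3.4375 bits, so n ≤ 2^3.4375 = 10.834 → at most 10.

10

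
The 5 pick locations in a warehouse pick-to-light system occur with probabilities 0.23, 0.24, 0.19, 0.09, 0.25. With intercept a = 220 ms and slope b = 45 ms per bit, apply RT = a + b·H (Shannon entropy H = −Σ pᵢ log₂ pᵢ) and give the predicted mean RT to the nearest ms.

321 ms

Entropy contributions −pᵢ log₂ pᵢ: 0.4877, 0.4941, 0.4552, 0.3127, 0.5000; sum H = 2.2497 bits.
RT = a + bH = 220 + 45·2.2497 = 321.24 ms.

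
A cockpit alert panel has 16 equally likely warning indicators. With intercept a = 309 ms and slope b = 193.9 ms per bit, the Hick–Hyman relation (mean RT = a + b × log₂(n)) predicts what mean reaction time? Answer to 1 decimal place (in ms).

1084.6 ms

log₂(16) = 4 bits, so RT = 309 + 193.9 × 4 ≈ 1084.600 ms.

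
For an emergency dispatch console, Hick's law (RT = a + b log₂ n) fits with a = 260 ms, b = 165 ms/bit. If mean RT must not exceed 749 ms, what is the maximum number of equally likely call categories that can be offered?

7

165·log₂ n ≤ 749 − 260 = 489, giving log₂ n ≤ 2.9636 and n ≤ 7.801. The largest whole number is 7.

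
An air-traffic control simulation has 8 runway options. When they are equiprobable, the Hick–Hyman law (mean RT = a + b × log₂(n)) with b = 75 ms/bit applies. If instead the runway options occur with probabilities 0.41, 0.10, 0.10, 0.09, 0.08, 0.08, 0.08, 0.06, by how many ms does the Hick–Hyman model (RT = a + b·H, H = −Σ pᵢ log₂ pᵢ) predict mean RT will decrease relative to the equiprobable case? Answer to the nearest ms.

28 ms

The RT saving is b·ΔH. Equiprobable H₀ = log₂(8) = 3.0000 bits; with the given probabilities H = 2.6225 bits.
b·(H₀ − H) = 75 × (3.0000 − 2.6225) = 28.31 ms.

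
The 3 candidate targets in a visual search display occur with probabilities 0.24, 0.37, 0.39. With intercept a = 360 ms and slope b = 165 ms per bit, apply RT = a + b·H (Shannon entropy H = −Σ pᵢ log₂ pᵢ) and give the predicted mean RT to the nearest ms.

H = 0.24·log₂(1/0.24) + 0.37·log₂(1/0.37) + 0.39·log₂(1/0.39) = 1.5547 bits.
RT = 360 + 165 × 1.5547 = 616.52 ms.

617 ms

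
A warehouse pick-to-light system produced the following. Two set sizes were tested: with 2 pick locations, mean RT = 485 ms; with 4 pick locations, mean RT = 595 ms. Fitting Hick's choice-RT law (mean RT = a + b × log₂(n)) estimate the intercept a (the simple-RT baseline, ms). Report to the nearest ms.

b = (RT₂ − RT₁)/(log₂ n₂ − log₂ n₁) = (595 − 485)/(2 − 1) = 110 ms/bit.
a = RT₁ − b·log₂ n₁ = 485 − 110 × 1 = 375.000 ms.

375 ms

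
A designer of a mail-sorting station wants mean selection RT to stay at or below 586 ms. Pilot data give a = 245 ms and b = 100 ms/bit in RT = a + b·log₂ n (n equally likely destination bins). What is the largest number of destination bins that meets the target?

Set 245 + 100·log₂ n ≤ 586 → log₂ n ≤ (586 − 245)/100 = 3.4100.
So n ≤ 2^3.4100 = 10.629; the largest integer n is 10.

10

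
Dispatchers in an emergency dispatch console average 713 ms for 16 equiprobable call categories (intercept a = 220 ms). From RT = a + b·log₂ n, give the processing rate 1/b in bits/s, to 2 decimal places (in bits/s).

8.11 bits/s

b = (713 − 220)/log₂ 16 = 493/4 = 123.250 ms per bit = 0.12325 s/bit; the reciprocal is 8.114 bits/s.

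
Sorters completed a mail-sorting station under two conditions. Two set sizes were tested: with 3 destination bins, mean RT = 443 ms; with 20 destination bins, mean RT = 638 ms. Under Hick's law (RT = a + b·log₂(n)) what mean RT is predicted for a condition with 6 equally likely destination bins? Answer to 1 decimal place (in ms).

514.2 ms

With log₂ n on the abscissa the relation is linear; from the two conditions:
  b = (638 − 443) / (log₂ 20 − log₂ 3) = 195 / (4.3219 − 1.5850) = 71.247 ms/bit
  a = 443 − 71.247 × 1.5850 = 330.077 ms
Then RT(6) = 330.077 + 71.247 × log₂ 6 = 330.077 + 71.247 × 2.5850 ≈ 514.247 ms.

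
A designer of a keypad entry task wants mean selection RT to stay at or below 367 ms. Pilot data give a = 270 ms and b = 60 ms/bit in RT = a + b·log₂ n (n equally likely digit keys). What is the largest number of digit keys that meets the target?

60·log₂ n ≤ 367 − 270 = 97, giving log₂ n ≤ 1.6167 and n ≤ 3.067. The largest whole number is 3.

3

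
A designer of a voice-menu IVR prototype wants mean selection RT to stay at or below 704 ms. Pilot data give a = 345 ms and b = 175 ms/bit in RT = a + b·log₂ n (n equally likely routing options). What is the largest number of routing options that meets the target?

Information budget: (704 − 345)/175 = 2.0514 bits, so n ≤ 2^2.0514 = 4.145 → at most 4.

4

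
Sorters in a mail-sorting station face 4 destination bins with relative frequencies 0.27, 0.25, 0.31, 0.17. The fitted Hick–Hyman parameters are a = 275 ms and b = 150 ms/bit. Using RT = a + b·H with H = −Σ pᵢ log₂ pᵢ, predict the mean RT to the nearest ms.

570 ms

Entropy contributions −pᵢ log₂ pᵢ: 0.5100, 0.5000, 0.5238, 0.4346; sum H = 1.9684 bits.
RT = a + bH = 275 + 150·1.9684 = 570.26 ms.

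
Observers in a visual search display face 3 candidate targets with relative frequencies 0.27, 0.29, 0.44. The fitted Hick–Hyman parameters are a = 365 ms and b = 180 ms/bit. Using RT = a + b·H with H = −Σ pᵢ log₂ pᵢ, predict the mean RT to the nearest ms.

644 ms

Entropy contributions −pᵢ log₂ pᵢ: 0.5100, 0.5179, 0.5211; sum H = 1.5491 bits.
RT = a + bH = 365 + 180·1.5491 = 643.83 ms.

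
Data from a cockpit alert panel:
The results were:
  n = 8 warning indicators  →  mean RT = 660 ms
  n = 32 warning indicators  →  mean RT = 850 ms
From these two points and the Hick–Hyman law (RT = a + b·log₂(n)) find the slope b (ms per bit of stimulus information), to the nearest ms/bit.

The slope on a log₂ axis is (850 − 660) / (5 − 3) = 95 ms/bit.

95 ms/bit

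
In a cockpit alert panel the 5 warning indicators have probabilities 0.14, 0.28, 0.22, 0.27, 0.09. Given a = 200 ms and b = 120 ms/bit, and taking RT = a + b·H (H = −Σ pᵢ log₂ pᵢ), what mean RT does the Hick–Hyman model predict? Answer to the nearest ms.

H = 0.14·log₂(1/0.14) + 0.28·log₂(1/0.28) + 0.22·log₂(1/0.22) + 0.27·log₂(1/0.27) + 0.09·log₂(1/0.09) = 2.2146 bits.
RT = 200 + 120 × 2.2146 = 465.75 ms.

466 ms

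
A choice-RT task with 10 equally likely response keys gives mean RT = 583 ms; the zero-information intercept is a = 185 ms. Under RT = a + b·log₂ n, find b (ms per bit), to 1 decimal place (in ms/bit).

119.8 ms/bit

log₂(10) = 3.3219 bits.
b = (RT − a)/log₂ n = (583 − 185) / 3.3219 = 119.810 ms/bit.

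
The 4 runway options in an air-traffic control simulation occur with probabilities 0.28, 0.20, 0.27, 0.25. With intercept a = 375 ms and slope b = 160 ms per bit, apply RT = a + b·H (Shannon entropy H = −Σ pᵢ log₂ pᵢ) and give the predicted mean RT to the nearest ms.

Entropy contributions −pᵢ log₂ pᵢ: 0.5142, 0.4644, 0.5100, 0.5000; sum H = 1.9886 bits.
RT = a + bH = 375 + 160·1.9886 = 693.18 ms.

693 ms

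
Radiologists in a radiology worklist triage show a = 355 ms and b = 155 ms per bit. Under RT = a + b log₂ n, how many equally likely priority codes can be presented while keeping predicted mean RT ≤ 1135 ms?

32

155·log₂ n ≤ 1135 − 355 = 780, giving log₂ n ≤ 5.0323 and n ≤ 32.724. The largest whole number is 32.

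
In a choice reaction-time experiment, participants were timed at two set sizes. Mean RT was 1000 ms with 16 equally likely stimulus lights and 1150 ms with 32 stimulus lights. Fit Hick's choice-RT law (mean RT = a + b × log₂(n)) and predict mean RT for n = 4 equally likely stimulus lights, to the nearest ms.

RT is linear in log₂ n, so two points fix the line:
  b = (1150 − 1000) / (log₂ 32 − log₂ 16) = 150 / (5 − 4) = 150 ms/bit
  a = 1000 − 150 × 4 = 400 ms
Then RT(4) = 400 + 150 × log₂ 4 = 400 + 150 × 2 ≈ 700.000 ms.

700 ms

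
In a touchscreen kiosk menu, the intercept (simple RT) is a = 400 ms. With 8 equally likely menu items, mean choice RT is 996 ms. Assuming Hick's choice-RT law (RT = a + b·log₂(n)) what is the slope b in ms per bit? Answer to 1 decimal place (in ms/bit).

8 alternatives carry log₂ 8 = 3 bits; the choice cost is 996 − 400 = 596 ms, so b = 596/3 = 198.667 ms/bit.

198.7 ms/bit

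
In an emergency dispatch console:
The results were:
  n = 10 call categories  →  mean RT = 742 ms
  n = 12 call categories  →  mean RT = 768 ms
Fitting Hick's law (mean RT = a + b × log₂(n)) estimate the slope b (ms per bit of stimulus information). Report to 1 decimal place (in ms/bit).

b = (RT₂ − RT₁)/(log₂ n₂ − log₂ n₁) = (768 − 742)/(3.5850 − 3.3219) = 98.846 ms/bit.

98.8 ms/bit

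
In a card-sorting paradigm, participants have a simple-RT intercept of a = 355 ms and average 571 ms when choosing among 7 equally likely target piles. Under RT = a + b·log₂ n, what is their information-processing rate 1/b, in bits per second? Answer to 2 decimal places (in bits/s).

13.00 bits/s

Choice component = 571 − 355 = 216 ms over log₂(7) = 2.8074 bits.
b = 216 / 2.8074 = 76.941 ms/bit, so 1/b = 12.997 bits/s.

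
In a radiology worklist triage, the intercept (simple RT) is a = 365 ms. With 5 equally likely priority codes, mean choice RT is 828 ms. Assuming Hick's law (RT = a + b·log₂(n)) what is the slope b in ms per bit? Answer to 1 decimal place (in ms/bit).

199.4 ms/bit

5 alternatives carry log₂ 5 = 2.3219 bits; the choice cost is 828 − 365 = 463 ms, so b = 463/2.3219 = 199.403 ms/bit.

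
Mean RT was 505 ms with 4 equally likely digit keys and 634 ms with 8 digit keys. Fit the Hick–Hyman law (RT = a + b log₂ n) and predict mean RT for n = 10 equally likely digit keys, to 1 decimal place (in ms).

675.5 ms

Fit slope and intercept:
  b = (634 − 505) / (log₂ 8 − log₂ 4) = 129 / (3 − 2) = 129.000 ms/bit
  a = 505 − 129.000 × 2 = 247.000 ms
Then RT(10) = 247.000 + 129.000 × log₂ 10 = 247.000 + 129.000 × 3.3219 ≈ 675.529 ms.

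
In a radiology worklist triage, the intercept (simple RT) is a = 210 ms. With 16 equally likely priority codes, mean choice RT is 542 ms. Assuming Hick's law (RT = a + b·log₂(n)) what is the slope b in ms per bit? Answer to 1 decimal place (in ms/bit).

16 alternatives carry log₂ 16 = 4 bits; the choice cost is 542 − 210 = 332 ms, so b = 332/4 = 83.000 ms/bit.

83.0 ms/bit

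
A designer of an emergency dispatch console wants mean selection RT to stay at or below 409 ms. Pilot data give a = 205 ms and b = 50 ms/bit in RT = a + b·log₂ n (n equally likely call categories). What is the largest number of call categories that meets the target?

Information budget: (409 − 205)/50 = 4.0800 bits, so n ≤ 2^4.0800 = 16.912 → at most 16.

16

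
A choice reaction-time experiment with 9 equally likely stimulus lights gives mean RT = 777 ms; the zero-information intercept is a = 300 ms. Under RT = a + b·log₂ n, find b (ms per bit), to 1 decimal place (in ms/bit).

150.5 ms/bit

b = (777 − 300) / log₂(9) = 477 / 3.1699 = 150.477 ms/bit.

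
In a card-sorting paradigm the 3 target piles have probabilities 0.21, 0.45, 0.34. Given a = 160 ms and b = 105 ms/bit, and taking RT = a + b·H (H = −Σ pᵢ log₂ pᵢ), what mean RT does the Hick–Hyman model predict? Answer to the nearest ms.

320 ms

H = 0.21·log₂(1/0.21) + 0.45·log₂(1/0.45) + 0.34·log₂(1/0.34) = 1.5204 bits.
RT = 160 + 105 × 1.5204 = 319.64 ms.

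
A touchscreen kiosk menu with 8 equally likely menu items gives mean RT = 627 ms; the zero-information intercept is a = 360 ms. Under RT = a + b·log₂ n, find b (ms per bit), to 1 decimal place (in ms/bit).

89.0 ms/bit

b = (627 − 360) / log₂(8) = 267 / 3 = 89.000 ms/bit.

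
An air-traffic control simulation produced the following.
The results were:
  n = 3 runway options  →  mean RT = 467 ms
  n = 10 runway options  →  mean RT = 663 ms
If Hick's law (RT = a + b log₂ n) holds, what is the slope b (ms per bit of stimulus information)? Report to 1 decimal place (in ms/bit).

b = (RT₂ − RT₁)/(log₂ n₂ − log₂ n₁) = (663 − 467)/(3.3219 − 1.5850) = 112.840 ms/bit.

112.8 ms/bit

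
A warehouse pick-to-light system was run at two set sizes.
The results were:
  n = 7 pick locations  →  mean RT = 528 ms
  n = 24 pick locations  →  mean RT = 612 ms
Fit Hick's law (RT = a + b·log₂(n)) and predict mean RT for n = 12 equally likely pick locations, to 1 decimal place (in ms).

564.7 ms

Fit slope and intercept:
  b = (612 − 528) / (log₂ 24 − log₂ 7) = 84 / (4.5850 − 2.8074) = 47.255 ms/bit
  a = 528 − 47.255 × 2.8074 = 395.340 ms
Then RT(12) = 395.340 + 47.255 × log₂ 12 = 395.340 + 47.255 × 3.5850 ≈ 564.745 ms.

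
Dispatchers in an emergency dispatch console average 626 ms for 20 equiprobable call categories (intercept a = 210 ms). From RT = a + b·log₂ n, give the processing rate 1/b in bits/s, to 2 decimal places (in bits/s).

b = (626 − 210)/log₂ 20 = 416/4.3219 = 96.253 ms per bit = 0.09625 s/bit; the reciprocal is 10.389 bits/s.

10.39 bits/s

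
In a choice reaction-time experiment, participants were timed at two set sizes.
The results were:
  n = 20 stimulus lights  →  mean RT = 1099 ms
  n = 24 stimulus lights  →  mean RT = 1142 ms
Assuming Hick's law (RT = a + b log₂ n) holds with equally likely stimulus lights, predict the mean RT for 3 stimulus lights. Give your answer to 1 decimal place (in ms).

651.6 ms

Solve the two-equation system in a and b:
  b = (1142 − 1099) / (log₂ 24 − log₂ 20) = 43 / (4.5850 − 4.3219) = 163.477 ms/bit
  a = 1099 − 163.477 × 4.3219 = 392.465 ms
Then RT(3) = 392.465 + 163.477 × log₂ 3 = 392.465 + 163.477 × 1.5850 ≈ 651.570 ms.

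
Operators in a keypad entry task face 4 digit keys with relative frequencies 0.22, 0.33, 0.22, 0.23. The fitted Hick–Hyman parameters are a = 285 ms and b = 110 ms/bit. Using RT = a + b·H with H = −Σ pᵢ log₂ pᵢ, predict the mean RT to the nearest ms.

502 ms

H = 0.22·log₂(1/0.22) + 0.33·log₂(1/0.33) + 0.22·log₂(1/0.22) + 0.23·log₂(1/0.23) = 1.9766 bits.
RT = 285 + 110 × 1.9766 = 502.43 ms.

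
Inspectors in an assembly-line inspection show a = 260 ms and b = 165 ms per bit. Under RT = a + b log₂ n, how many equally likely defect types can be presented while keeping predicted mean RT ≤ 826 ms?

Information budget: (826 − 260)/165 = 3.4303 bits, so n ≤ 2^3.4303 = 10.780 → at most 10.

10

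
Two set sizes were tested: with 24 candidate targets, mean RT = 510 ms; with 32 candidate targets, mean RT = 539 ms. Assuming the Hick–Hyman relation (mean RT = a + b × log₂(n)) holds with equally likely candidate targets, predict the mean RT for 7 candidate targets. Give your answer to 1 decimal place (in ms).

With log₂ n on the abscissa the relation is linear; from the two conditions:
  b = (539 − 510) / (log₂ 32 − log₂ 24) = 29 / (5 − 4.5850) = 69.873 ms/bit
  a = 510 − 69.873 × 4.5850 = 189.634 ms
Then RT(7) = 189.634 + 69.873 × log₂ 7 = 189.634 + 69.873 × 2.8074 ≈ 385.793 ms.

385.8 ms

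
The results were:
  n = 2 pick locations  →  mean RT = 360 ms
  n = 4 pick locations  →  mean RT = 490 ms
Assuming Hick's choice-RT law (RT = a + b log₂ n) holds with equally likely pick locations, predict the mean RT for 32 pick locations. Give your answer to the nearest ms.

880 ms

Solve the two-equation system in a and b:
  b = (490 − 360) / (log₂ 4 − log₂ 2) = 130 / (2 − 1) = 130 ms/bit
  a = 360 − 130 × 1 = 230 ms
Then RT(32) = 230 + 130 × log₂ 32 = 230 + 130 × 5 ≈ 880.000 ms.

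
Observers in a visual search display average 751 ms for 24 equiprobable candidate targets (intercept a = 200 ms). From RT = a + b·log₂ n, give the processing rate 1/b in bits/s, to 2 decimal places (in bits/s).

8.32 bits/s

b = (751 − 200)/log₂ 24 = 551/4.5850 = 120.175 ms per bit = 0.12018 s/bit; the reciprocal is 8.321 bits/s.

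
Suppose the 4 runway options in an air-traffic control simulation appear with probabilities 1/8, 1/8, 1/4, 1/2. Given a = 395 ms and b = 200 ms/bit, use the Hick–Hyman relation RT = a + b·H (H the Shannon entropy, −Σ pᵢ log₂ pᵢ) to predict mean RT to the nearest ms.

Each term −pᵢ log₂ pᵢ: 0.125·3 + 0.125·3 + 0.25·2 + 0.5·1; summed, H = 1.750 bits.
Mean RT = a + bH = 395 + 200·1.750 = 745.00 ms.

745 ms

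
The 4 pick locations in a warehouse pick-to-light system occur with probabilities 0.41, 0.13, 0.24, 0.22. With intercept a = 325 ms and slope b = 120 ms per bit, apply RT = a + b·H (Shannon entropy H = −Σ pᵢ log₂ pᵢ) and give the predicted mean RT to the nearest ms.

Entropy contributions −pᵢ log₂ pᵢ: 0.5274, 0.3826, 0.4941, 0.4806; sum H = 1.8847 bits.
RT = a + bH = 325 + 120·1.8847 = 551.17 ms.

551 ms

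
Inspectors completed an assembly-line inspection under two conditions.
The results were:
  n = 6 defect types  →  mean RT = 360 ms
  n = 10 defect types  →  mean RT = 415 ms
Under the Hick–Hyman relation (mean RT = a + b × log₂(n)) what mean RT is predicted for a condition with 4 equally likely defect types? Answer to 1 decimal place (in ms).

Fit slope and intercept:
  b = (415 − 360) / (log₂ 10 − log₂ 6) = 55 / (3.3219 − 2.5850) = 74.630 ms/bit
  a = 360 − 74.630 × 2.5850 = 167.083 ms
Then RT(4) = 167.083 + 74.630 × log₂ 4 = 167.083 + 74.630 × 2 ≈ 316.344 ms.

316.3 ms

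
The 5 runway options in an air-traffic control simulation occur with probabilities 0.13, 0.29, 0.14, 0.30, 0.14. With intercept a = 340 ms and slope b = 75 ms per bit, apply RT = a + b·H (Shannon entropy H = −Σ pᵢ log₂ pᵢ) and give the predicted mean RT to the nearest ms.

506 ms

H = 0.13·log₂(1/0.13) + 0.29·log₂(1/0.29) + 0.14·log₂(1/0.14) + 0.30·log₂(1/0.30) + 0.14·log₂(1/0.14) = 2.2159 bits.
RT = 340 + 75 × 2.2159 = 506.19 ms.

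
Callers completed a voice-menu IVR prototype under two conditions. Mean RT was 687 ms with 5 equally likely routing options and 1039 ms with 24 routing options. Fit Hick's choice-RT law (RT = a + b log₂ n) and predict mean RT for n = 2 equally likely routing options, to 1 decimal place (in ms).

481.4 ms

Fit slope and intercept:
  b = (1039 − 687) / (log₂ 24 − log₂ 5) = 352 / (4.5850 − 2.3219) = 155.543 ms/bit
  a = 687 − 155.543 × 2.3219 = 325.839 ms
Then RT(2) = 325.839 + 155.543 × log₂ 2 = 325.839 + 155.543 × 1 ≈ 481.383 ms.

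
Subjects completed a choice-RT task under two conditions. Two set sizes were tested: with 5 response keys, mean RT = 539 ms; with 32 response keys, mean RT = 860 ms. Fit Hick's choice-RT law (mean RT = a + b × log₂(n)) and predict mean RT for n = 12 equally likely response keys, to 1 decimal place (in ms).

690.4 ms

RT is linear in log₂ n, so two points fix the line:
  b = (860 − 539) / (log₂ 32 − log₂ 5) = 321 / (5 − 2.3219) = 119.862 ms/bit
  a = 539 − 119.862 × 2.3219 = 260.688 ms
Then RT(12) = 260.688 + 119.862 × log₂ 12 = 260.688 + 119.862 × 3.5850 ≈ 690.390 ms.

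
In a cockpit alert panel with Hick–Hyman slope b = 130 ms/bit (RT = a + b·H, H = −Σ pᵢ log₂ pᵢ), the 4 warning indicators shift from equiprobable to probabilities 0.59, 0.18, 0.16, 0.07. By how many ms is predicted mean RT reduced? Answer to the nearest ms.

The RT saving is b·ΔH. Equiprobable H₀ = log₂(4) = 2.0000 bits; with the given probabilities H = 1.5860 bits.
b·(H₀ − H) = 130 × (2.0000 − 1.5860) = 53.82 ms.

54 ms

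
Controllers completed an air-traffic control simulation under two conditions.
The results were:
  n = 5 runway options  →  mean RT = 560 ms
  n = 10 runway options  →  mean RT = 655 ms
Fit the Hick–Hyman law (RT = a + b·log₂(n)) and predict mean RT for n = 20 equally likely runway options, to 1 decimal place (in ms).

RT is linear in log₂ n, so two points fix the line:
  b = (655 − 560) / (log₂ 10 − log₂ 5) = 95 / (3.3219 − 2.3219) = 95.000 ms/bit
  a = 560 − 95.000 × 2.3219 = 339.417 ms
Then RT(20) = 339.417 + 95.000 × log₂ 20 = 339.417 + 95.000 × 4.3219 ≈ 750.000 ms.

750.0 ms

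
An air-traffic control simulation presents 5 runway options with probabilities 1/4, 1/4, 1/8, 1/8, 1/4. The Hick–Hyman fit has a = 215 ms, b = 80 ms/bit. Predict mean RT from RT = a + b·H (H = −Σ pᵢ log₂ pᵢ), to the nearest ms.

H = −Σ pᵢ log₂ pᵢ = 0.25·2 + 0.25·2 + 0.125·3 + 0.125·3 + 0.25·2 = 2.250 bits.
RT = 215 + 80 × 2.250 = 395.00 ms.

395 ms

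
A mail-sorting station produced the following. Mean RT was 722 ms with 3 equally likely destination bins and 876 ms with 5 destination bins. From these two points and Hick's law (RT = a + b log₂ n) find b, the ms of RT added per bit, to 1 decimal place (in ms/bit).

209.0 ms/bit

The slope on a log₂ axis is (876 − 722) / (2.3219 − 1.5850) = 208.965 ms/bit.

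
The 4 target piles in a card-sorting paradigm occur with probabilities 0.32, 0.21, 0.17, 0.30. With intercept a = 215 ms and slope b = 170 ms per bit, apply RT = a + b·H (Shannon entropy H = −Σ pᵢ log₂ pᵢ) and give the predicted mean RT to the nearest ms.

H = 0.32·log₂(1/0.32) + 0.21·log₂(1/0.21) + 0.17·log₂(1/0.17) + 0.30·log₂(1/0.30) = 1.9545 bits.
RT = 215 + 170 × 1.9545 = 547.27 ms.

547 ms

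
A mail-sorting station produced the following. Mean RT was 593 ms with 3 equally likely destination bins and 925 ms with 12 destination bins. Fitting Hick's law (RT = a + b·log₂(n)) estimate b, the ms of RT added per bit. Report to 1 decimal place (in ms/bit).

166.0 ms/bit

Slope: b = (925 − 593) / (log₂ 12 − log₂ 3) = 332/2.0000 = 166.000 ms/bit.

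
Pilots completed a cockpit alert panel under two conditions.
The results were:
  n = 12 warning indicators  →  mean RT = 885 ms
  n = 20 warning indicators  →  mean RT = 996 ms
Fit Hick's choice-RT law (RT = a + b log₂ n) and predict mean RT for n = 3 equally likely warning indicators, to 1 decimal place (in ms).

583.8 ms

RT is linear in log₂ n, so two points fix the line:
  b = (996 − 885) / (log₂ 20 − log₂ 12) = 111 / (4.3219 − 3.5850) = 150.618 ms/bit
  a = 885 − 150.618 × 3.5850 = 345.041 ms
Then RT(3) = 345.041 + 150.618 × log₂ 3 = 345.041 + 150.618 × 1.5850 ≈ 583.765 ms.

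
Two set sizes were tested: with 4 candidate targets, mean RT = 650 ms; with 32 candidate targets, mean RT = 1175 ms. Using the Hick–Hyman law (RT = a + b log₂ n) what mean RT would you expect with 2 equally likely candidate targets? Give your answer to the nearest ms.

475 ms

RT is linear in log₂ n, so two points fix the line:
  b = (1175 − 650) / (log₂ 32 − log₂ 4) = 525 / (5 − 2) = 175 ms/bit
  a = 650 − 175 × 2 = 300 ms
Then RT(2) = 300 + 175 × log₂ 2 = 300 + 175 × 1 ≈ 475.000 ms.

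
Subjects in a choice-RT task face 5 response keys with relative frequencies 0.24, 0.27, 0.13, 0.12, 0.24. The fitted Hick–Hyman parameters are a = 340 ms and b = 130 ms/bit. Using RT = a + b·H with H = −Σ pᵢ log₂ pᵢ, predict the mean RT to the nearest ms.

632 ms

Entropy contributions −pᵢ log₂ pᵢ: 0.4941, 0.5100, 0.3826, 0.3671, 0.4941; sum H = 2.2480 bits.
RT = a + bH = 340 + 130·2.2480 = 632.24 ms.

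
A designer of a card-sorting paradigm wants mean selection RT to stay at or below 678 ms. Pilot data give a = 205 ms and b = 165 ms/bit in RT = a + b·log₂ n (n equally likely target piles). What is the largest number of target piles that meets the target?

7

Set 205 + 165·log₂ n ≤ 678 → log₂ n ≤ (678 − 205)/165 = 2.8667.
So n ≤ 2^2.8667 = 7.294; the largest integer n is 7.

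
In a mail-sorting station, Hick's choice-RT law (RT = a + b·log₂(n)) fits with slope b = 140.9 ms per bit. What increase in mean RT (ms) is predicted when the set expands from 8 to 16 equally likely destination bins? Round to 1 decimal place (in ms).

140.9 ms

Only the slope matters, since a is common to both: ΔRT = b·log₂(n₂/n₁).
log₂(16) − log₂(8) = log₂(16/8) = log₂(2) = 1.
ΔRT = 140.9 × 1.0000 = 140.900 ms.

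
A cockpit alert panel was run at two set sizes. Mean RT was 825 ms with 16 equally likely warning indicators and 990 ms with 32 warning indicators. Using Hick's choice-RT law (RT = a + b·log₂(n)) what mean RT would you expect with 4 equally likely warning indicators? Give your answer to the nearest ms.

With log₂ n on the abscissa the relation is linear; from the two conditions:
  b = (990 − 825) / (log₂ 32 − log₂ 16) = 165 / (5 − 4) = 165 ms/bit
  a = 825 − 165 × 4 = 165 ms
Then RT(4) = 165 + 165 × log₂ 4 = 165 + 165 × 2 ≈ 495.000 ms.

495 ms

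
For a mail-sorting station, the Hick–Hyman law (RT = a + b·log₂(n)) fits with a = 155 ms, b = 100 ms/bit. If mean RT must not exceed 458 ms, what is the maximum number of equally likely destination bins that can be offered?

Information budget: (458 − 155)/100 = 3.0300 bits, so n ≤ 2^3.0300 = 8.168 → at most 8.

8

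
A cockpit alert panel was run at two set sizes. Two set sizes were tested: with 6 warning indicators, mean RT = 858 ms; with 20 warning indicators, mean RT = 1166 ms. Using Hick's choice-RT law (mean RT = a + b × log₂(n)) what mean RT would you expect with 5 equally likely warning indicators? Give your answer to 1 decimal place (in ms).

811.4 ms

Fit slope and intercept:
  b = (1166 − 858) / (log₂ 20 − log₂ 6) = 308 / (4.3219 − 2.5850) = 177.321 ms/bit
  a = 858 − 177.321 × 2.5850 = 399.633 ms
Then RT(5) = 399.633 + 177.321 × log₂ 5 = 399.633 + 177.321 × 2.3219 ≈ 811.359 ms.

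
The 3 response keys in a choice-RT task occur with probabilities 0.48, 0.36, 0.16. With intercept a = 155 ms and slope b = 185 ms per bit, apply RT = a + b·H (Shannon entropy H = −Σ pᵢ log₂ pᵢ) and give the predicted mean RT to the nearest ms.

425 ms

Entropy contributions −pᵢ log₂ pᵢ: 0.5083, 0.5306, 0.4230; sum H = 1.4619 bits.
RT = a + bH = 155 + 185·1.4619 = 425.45 ms.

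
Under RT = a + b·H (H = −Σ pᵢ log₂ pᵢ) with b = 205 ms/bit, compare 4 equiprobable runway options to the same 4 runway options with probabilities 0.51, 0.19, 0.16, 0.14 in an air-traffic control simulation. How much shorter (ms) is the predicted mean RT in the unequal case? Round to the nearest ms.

47 ms

The RT saving is b·ΔH. Equiprobable H₀ = log₂(4) = 2.0000 bits; with the given probabilities H = 1.7708 bits.
b·(H₀ − H) = 205 × (2.0000 − 1.7708) = 46.99 ms.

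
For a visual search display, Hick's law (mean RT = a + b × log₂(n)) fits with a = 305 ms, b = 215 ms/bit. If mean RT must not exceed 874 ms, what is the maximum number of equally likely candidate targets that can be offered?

215·log₂ n ≤ 874 − 305 = 569, giving log₂ n ≤ 2.6465 and n ≤ 6.262. The largest whole number is 6.

6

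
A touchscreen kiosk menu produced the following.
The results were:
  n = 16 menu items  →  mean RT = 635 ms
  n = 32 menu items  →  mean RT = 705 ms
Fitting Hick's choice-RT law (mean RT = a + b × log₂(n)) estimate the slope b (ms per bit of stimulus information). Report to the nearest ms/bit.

Slope: b = (705 − 635) / (log₂ 32 − log₂ 16) = 70/1.0000 = 70 ms/bit.

70 ms/bit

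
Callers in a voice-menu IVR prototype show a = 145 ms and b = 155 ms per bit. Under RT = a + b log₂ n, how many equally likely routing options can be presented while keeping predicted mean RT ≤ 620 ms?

8

Information budget: (620 − 145)/155 = 3.0645 bits, so n ≤ 2^3.0645 = 8.366 → at most 8.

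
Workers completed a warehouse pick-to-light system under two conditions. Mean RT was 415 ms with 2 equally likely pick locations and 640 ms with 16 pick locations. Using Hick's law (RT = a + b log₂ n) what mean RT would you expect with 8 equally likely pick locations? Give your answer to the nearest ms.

565 ms

Fit slope and intercept:
  b = (640 − 415) / (log₂ 16 − log₂ 2) = 225 / (4 − 1) = 75 ms/bit
  a = 415 − 75 × 1 = 340 ms
Then RT(8) = 340 + 75 × log₂ 8 = 340 + 75 × 3 ≈ 565.000 ms.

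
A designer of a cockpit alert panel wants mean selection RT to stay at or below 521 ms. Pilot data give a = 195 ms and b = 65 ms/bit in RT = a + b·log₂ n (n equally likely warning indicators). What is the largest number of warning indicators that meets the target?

32

65·log₂ n ≤ 521 − 195 = 326, giving log₂ n ≤ 5.0154 and n ≤ 32.343. The largest whole number is 32.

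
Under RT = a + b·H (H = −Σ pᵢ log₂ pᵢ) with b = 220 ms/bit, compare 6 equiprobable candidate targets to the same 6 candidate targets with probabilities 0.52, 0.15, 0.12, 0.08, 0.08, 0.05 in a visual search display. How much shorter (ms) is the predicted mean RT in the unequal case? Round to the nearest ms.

Equiprobable entropy H₀ = log₂ 6 = 2.5850 bits.
Skewed entropy H = −Σ pᵢ log₂ pᵢ = 2.0673 bits.
ΔRT = b·(H₀ − H) = 220 × 0.5177 = 113.89 ms.

114 ms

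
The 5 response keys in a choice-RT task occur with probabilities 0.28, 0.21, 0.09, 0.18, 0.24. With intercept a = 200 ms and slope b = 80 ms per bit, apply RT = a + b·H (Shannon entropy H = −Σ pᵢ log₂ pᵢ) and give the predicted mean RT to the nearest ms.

379 ms

Entropy contributions −pᵢ log₂ pᵢ: 0.5142, 0.4728, 0.3127, 0.4453, 0.4941; sum H = 2.2391 bits.
RT = a + bH = 200 + 80·2.2391 = 379.13 ms.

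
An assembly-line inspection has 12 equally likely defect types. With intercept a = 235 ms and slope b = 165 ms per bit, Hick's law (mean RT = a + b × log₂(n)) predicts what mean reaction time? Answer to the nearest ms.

827 ms

log₂(12) = 3.5850 bits, so RT = 235 + 165 × 3.5850 ≈ 826.519 ms.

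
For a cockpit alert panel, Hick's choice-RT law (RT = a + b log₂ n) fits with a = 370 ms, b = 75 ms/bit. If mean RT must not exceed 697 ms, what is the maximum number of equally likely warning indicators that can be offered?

75·log₂ n ≤ 697 − 370 = 327, giving log₂ n ≤ 4.3600 and n ≤ 20.535. The largest whole number is 20.

20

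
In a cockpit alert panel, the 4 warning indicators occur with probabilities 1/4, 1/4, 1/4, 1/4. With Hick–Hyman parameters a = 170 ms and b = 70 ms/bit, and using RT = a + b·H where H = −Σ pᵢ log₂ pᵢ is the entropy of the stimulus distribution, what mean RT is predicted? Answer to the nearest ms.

310 ms

Each term −pᵢ log₂ pᵢ: 0.25·2 + 0.25·2 + 0.25·2 + 0.25·2; summed, H = 2.000 bits.
Mean RT = a + bH = 170 + 70·2.000 = 310.00 ms.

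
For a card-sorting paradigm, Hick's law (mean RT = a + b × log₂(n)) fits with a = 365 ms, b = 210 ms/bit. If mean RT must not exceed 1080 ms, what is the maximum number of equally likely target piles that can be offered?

Information budget: (1080 − 365)/210 = 3.4048 bits, so n ≤ 2^3.4048 = 10.591 → at most 10.

10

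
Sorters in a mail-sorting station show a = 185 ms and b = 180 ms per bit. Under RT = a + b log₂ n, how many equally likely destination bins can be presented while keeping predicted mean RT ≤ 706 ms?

7

Set 185 + 180·log₂ n ≤ 706 → log₂ n ≤ (706 − 185)/180 = 2.8944.
So n ≤ 2^2.8944 = 7.436; the largest integer n is 7.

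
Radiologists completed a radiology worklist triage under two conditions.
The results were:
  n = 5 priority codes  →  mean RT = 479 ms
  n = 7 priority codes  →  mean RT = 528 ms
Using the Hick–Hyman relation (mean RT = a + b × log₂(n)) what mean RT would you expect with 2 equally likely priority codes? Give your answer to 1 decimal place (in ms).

Fit slope and intercept:
  b = (528 − 479) / (log₂ 7 − log₂ 5) = 49 / (2.8074 − 2.3219) = 100.942 ms/bit
  a = 479 − 100.942 × 2.3219 = 244.620 ms
Then RT(2) = 244.620 + 100.942 × log₂ 2 = 244.620 + 100.942 × 1 ≈ 345.562 ms.

345.6 ms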